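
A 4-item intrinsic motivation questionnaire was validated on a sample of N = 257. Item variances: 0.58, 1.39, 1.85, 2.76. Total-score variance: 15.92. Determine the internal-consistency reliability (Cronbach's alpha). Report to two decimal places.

α = 0.78

sum of item variances = 0.58 + 1.39 + 1.85 + 2.76 = 6.58
α = (k/(k−1))·(1 − sum of item variances/Var(T)) = (4/3)·(1 − 6.58/15.92) = 0.78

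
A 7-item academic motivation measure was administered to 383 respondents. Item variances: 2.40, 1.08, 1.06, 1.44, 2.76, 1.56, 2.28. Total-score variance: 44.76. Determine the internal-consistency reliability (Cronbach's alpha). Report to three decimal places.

ΣVar(i) = 2.40 + 1.08 + 1.06 + 1.44 + 2.76 + 1.56 + 2.28 = 12.58
α = (k/(k−1))·(1 − ΣVar(i)/Var(T)) = (7/6)·(1 − 12.58/44.76) = 0.839

Cronbach's alpha = 0.839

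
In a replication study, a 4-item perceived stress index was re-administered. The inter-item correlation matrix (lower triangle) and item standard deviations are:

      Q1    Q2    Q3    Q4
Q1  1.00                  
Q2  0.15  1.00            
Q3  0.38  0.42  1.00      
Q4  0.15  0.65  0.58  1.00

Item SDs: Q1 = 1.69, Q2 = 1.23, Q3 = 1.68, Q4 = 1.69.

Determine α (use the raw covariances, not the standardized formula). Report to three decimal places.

Σσ²ᵢ = 1.69² + 1.23² + 1.68² + 1.69² = 10.0475
Covariances σ_ij = r_ij · s_i · s_j:
  σ(Q1,Q2) = 0.15 × 1.69 × 1.23 = 0.3118
  σ(Q1,Q3) = 0.38 × 1.69 × 1.68 = 1.0789
  σ(Q1,Q4) = 0.15 × 1.69 × 1.69 = 0.4284
  σ(Q2,Q3) = 0.42 × 1.23 × 1.68 = 0.8679
  σ(Q2,Q4) = 0.65 × 1.23 × 1.69 = 1.3512
  σ(Q3,Q4) = 0.58 × 1.68 × 1.69 = 1.6467
σ²_T = Σσ²ᵢ + 2·Σσ_ij = 10.0475 + 2 × 5.6849 = 21.4173
α = (4/3)·(1 − 10.0475/21.4173) = 0.708

α = 0.708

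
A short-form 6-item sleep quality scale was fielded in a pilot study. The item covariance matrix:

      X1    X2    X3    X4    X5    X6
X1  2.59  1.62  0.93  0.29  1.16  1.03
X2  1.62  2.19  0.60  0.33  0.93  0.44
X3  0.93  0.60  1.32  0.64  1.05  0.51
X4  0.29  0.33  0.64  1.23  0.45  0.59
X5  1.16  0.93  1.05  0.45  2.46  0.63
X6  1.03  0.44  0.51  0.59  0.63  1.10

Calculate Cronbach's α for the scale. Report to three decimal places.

Cronbach's α = 0.807

Σσ²ᵢ = 2.59 + 2.19 + 1.32 + 1.23 + 2.46 + 1.10 = 10.89
Σ_{i<j} σ_ij = 11.20
total variance = 10.89 + 2 × 11.20 = 33.29
α = (k/(k−1))·(1 − Σσ²ᵢ/total variance) = (6/5)·(1 − 10.89/33.29) = 0.807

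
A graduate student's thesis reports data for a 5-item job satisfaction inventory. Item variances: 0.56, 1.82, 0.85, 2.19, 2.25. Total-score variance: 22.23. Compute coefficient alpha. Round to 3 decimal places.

α = 0.819

ΣVar(i) = 0.56 + 1.82 + 0.85 + 2.19 + 2.25 = 7.67
α = (k/(k−1))·(1 − ΣVar(i)/total variance) = (5/4)·(1 − 7.67/22.23) = 0.819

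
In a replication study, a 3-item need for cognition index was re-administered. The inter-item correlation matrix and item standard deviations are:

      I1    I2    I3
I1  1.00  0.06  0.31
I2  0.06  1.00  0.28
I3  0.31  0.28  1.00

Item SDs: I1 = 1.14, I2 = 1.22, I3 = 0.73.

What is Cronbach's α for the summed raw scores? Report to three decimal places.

Σσ²ᵢ = 1.14² + 1.22² + 0.73² = 3.3209
Covariances σ_ij = r_ij · s_i · s_j:
  σ(I1,I2) = 0.06 × 1.14 × 1.22 = 0.0834
  σ(I1,I3) = 0.31 × 1.14 × 0.73 = 0.2580
  σ(I2,I3) = 0.28 × 1.22 × 0.73 = 0.2494
σ²_T = Σσ²ᵢ + 2·Σσ_ij = 3.3209 + 2 × 0.5908 = 4.5025
α = (3/2)·(1 − 3.3209/4.5025) = 0.394

α = 0.394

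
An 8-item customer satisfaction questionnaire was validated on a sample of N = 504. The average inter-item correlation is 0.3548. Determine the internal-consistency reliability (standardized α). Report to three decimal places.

Standardized α = k·r̄ / (1 + (k−1)·r̄) = 8 × 0.3548 / (1 + 7 × 0.3548)
  = 2.8384 / 3.4836 = 0.815

α = 0.815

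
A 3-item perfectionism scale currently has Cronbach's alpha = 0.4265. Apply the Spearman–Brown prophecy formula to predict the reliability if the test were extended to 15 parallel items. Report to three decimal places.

Length factor m = 15/3 = 5.0000
α' = m·α / (1 + (m−1)·α)
   = 15/3 × 0.4265 / (1 + (15/3 − 1) × 0.4265)
   = 2.1325 / 2.7060 = 0.788

predicted reliability = 0.788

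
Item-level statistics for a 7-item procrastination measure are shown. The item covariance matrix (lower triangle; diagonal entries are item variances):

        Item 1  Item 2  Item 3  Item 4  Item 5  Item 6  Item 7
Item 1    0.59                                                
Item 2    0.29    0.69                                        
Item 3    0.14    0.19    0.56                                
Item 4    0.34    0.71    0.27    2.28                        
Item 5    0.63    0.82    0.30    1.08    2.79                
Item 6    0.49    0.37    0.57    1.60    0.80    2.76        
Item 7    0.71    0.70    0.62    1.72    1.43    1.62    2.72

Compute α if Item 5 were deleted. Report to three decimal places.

Remaining items: Item 1, Item 2, Item 3, Item 4, Item 6, Item 7 (k = 6).
Σσ²ᵢ = 0.59 + 0.69 + 0.56 + 2.28 + 2.76 + 2.72 = 9.60
Var(T) = 9.60 + 2 × 10.34 = 30.28
α (item deleted) = (6/5)·(1 − 9.60/30.28) = 0.820

α = 0.820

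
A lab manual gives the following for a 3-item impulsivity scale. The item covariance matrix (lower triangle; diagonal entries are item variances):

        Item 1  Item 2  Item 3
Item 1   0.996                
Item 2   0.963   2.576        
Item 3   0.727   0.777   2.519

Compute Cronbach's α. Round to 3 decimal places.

α = 0.671

sum of item variances = 0.996 + 2.576 + 2.519 = 6.091
Sum of off-diagonal covariances = 2.467
total variance = 6.091 + 2 × 2.467 = 11.025
α = (k/(k−1))·(1 − sum of item variances/total variance) = (3/2)·(1 − 6.091/11.025) = 0.671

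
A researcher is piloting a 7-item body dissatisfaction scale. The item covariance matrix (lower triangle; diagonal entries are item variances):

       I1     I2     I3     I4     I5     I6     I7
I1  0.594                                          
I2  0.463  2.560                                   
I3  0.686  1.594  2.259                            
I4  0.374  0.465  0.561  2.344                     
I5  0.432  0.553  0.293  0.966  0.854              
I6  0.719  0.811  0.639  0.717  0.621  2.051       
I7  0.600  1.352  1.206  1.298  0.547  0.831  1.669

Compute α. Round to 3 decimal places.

Σσ²ᵢ = 0.594 + 2.560 + 2.259 + 2.344 + 0.854 + 2.051 + 1.669 = 12.331
Sum of off-diagonal covariances = 15.728
σ²_T = 12.331 + 2 × 15.728 = 43.787
α = (k/(k−1))·(1 − Σσ²ᵢ/σ²_T) = (7/6)·(1 − 12.331/43.787) = 0.838

α = 0.838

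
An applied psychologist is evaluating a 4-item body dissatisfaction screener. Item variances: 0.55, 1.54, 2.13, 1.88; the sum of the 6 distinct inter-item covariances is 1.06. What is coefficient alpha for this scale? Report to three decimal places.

sum of item variances = 0.55 + 1.54 + 2.13 + 1.88 = 6.10
Sum of distinct covariances = 1.06
σ²_T = sum of item variances + 2·Σcov = 6.10 + 2 × 1.06 = 8.22
α = (4/3)·(1 − 6.10/8.22) = 0.344

α = 0.344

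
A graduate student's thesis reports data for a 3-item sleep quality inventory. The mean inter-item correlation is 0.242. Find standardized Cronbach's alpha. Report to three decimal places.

α = 0.489

Standardized α = k·r̄ / (1 + (k−1)·r̄) = 3 × 0.242 / (1 + 2 × 0.242)
  = 0.7260 / 1.4840 = 0.489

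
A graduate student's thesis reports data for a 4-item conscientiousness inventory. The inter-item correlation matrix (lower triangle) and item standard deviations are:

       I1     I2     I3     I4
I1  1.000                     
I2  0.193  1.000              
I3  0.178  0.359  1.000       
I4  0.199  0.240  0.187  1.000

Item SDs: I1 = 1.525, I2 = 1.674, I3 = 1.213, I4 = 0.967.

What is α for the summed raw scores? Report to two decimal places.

Σσ²ᵢ = 1.525² + 1.674² + 1.213² + 0.967² = 7.5344
Covariances σ_ij = r_ij · s_i · s_j:
  σ(I1,I2) = 0.193 × 1.525 × 1.674 = 0.4927
  σ(I1,I3) = 0.178 × 1.525 × 1.213 = 0.3293
  σ(I1,I4) = 0.199 × 1.525 × 0.967 = 0.2935
  σ(I2,I3) = 0.359 × 1.674 × 1.213 = 0.7290
  σ(I2,I4) = 0.240 × 1.674 × 0.967 = 0.3885
  σ(I3,I4) = 0.187 × 1.213 × 0.967 = 0.2193
σ²_T = Σσ²ᵢ + 2·Σσ_ij = 7.5344 + 2 × 2.4523 = 12.4390
α = (4/3)·(1 − 7.5344/12.4390) = 0.53

α = 0.53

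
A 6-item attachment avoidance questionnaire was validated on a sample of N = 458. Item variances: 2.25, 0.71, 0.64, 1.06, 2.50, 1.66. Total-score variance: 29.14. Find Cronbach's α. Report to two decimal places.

Cronbach's α = 0.84

Σσᵢ² = 2.25 + 0.71 + 0.64 + 1.06 + 2.50 + 1.66 = 8.82
α = (k/(k−1))·(1 − Σσᵢ²/σ²_total) = (6/5)·(1 − 8.82/29.14) = 0.84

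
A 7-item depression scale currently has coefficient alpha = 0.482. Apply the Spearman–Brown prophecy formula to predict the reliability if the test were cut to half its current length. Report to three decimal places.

predicted reliability = 0.318

Length factor m = 1/2
α' = m·α / (1 − (1−m)·α)
   = 1/2 × 0.482 / (1 − (1 − 1/2) × 0.482)
   = 0.2410 / 0.7590 = 0.318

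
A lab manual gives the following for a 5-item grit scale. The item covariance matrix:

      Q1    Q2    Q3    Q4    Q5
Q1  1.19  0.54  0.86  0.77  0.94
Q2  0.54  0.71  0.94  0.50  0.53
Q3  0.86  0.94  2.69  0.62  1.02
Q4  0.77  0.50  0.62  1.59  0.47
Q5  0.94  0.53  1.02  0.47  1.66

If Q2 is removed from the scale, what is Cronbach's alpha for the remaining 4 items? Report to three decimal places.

Remaining items: Q1, Q3, Q4, Q5 (k = 4).
sum of item variances = 1.19 + 2.69 + 1.59 + 1.66 = 7.13
total variance = 7.13 + 2 × 4.68 = 16.49
α (item deleted) = (4/3)·(1 − 7.13/16.49) = 0.757

α = 0.757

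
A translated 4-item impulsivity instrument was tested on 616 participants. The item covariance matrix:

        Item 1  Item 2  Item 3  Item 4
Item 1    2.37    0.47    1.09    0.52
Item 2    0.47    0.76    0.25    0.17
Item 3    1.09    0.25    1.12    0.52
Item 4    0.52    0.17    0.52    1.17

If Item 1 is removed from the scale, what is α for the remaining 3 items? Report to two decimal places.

Remaining items: Item 2, Item 3, Item 4 (k = 3).
sum of item variances = 0.76 + 1.12 + 1.17 = 3.05
total variance = 3.05 + 2 × 0.94 = 4.93
α (item deleted) = (3/2)·(1 − 3.05/4.93) = 0.57

α = 0.57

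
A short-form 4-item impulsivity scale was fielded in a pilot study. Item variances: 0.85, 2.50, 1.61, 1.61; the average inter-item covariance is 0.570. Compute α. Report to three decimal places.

Σσᵢ² = 0.85 + 2.50 + 1.61 + 1.61 = 6.57
Sum of the 6 distinct covariances = 6 × 0.570 = 3.420
total variance = Σσᵢ² + 2·Σcov = 6.57 + 2 × 3.420 = 13.410
α = (4/3)·(1 − 6.57/13.410) = 0.680

α = 0.680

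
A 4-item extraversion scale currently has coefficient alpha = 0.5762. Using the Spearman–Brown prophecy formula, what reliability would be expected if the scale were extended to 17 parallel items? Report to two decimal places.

Length factor m = 17/4 = 4.2500
α' = m·α / (1 + (m−1)·α)
   = 17/4 × 0.5762 / (1 + (17/4 − 1) × 0.5762)
   = 2.4489 / 2.8727 = 0.85

predicted reliability = 0.85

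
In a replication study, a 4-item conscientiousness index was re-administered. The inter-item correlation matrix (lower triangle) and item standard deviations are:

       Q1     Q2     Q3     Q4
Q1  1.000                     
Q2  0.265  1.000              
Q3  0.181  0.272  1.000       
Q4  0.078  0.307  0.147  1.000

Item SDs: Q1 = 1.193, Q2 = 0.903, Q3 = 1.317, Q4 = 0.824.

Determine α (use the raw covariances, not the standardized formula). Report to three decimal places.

α = 0.491

Σσ²ᵢ = 1.193² + 0.903² + 1.317² + 0.824² = 4.6521
Covariances σ_ij = r_ij · s_i · s_j:
  σ(Q1,Q2) = 0.265 × 1.193 × 0.903 = 0.2855
  σ(Q1,Q3) = 0.181 × 1.193 × 1.317 = 0.2844
  σ(Q1,Q4) = 0.078 × 1.193 × 0.824 = 0.0767
  σ(Q2,Q3) = 0.272 × 0.903 × 1.317 = 0.3235
  σ(Q2,Q4) = 0.307 × 0.903 × 0.824 = 0.2284
  σ(Q3,Q4) = 0.147 × 1.317 × 0.824 = 0.1595
σ²_T = Σσ²ᵢ + 2·Σσ_ij = 4.6521 + 2 × 1.3580 = 7.3681
α = (4/3)·(1 − 4.6521/7.3681) = 0.491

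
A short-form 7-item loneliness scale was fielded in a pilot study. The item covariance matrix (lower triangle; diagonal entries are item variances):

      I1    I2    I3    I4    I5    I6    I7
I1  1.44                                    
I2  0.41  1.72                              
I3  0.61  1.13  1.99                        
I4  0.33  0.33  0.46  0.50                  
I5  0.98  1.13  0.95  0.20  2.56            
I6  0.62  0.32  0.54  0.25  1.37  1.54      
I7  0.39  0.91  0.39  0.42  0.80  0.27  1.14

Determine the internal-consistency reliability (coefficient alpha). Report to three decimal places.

α = 0.819

Σσᵢ² = 1.44 + 1.72 + 1.99 + 0.50 + 2.56 + 1.54 + 1.14 = 10.89
Sum of the distinct covariances = 12.81
σ²_total = 10.89 + 2 × 12.81 = 36.51
α = (k/(k−1))·(1 − Σσᵢ²/σ²_total) = (7/6)·(1 − 10.89/36.51) = 0.819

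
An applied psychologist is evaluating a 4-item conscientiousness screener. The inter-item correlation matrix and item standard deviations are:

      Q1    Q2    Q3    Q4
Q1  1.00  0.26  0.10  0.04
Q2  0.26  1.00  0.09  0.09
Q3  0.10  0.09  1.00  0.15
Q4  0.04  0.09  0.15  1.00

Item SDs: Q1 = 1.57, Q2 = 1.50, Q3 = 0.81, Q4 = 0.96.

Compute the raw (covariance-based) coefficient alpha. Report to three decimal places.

Σσ²ᵢ = 1.57² + 1.50² + 0.81² + 0.96² = 6.2926
Covariances σ_ij = r_ij · s_i · s_j:
  σ(Q1,Q2) = 0.26 × 1.57 × 1.50 = 0.6123
  σ(Q1,Q3) = 0.10 × 1.57 × 0.81 = 0.1272
  σ(Q1,Q4) = 0.04 × 1.57 × 0.96 = 0.0603
  σ(Q2,Q3) = 0.09 × 1.50 × 0.81 = 0.1094
  σ(Q2,Q4) = 0.09 × 1.50 × 0.96 = 0.1296
  σ(Q3,Q4) = 0.15 × 0.81 × 0.96 = 0.1166
σ²_T = Σσ²ᵢ + 2·Σσ_ij = 6.2926 + 2 × 1.1554 = 8.6034
α = (4/3)·(1 − 6.2926/8.6034) = 0.358

coefficient alpha = 0.358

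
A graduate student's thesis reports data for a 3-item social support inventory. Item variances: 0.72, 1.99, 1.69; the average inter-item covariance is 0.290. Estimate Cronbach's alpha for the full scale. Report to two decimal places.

ΣVar(i) = 0.72 + 1.99 + 1.69 = 4.40
Sum of the 3 distinct covariances = 3 × 0.290 = 0.870
total variance = ΣVar(i) + 2·Σcov = 4.40 + 2 × 0.870 = 6.140
α = (3/2)·(1 − 4.40/6.140) = 0.43

α = 0.43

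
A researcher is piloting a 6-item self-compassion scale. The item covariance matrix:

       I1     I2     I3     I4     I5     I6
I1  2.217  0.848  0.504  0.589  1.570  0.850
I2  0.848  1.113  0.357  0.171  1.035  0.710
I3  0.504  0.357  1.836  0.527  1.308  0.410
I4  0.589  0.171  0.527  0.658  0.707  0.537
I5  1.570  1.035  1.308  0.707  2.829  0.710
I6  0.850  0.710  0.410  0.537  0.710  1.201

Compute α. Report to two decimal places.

α = 0.82

sum of item variances = 2.217 + 1.113 + 1.836 + 0.658 + 2.829 + 1.201 = 9.854
Sum of the distinct covariances = 10.833
total variance = 9.854 + 2 × 10.833 = 31.520
α = (k/(k−1))·(1 − sum of item variances/total variance) = (6/5)·(1 − 9.854/31.520) = 0.82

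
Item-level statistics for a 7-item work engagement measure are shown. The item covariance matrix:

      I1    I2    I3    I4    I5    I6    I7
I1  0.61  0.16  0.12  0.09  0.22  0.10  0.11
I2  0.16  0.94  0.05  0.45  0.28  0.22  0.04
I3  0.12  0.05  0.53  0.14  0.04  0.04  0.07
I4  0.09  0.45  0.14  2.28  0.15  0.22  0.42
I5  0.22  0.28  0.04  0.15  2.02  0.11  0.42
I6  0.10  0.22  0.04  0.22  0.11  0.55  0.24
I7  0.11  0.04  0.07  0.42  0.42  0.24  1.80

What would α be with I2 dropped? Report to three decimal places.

α = 0.468

Remaining items: I1, I3, I4, I5, I6, I7 (k = 6).
sum of item variances = 0.61 + 0.53 + 2.28 + 2.02 + 0.55 + 1.80 = 7.79
total variance = 7.79 + 2 × 2.49 = 12.77
α (item deleted) = (6/5)·(1 − 7.79/12.77) = 0.468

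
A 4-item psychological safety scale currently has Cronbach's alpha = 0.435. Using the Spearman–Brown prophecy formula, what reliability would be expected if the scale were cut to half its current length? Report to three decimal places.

predicted reliability = 0.278

Length factor m = 1/2
α' = m·α / (1 − (1−m)·α)
   = 1/2 × 0.435 / (1 − (1 − 1/2) × 0.435)
   = 0.2175 / 0.7825 = 0.278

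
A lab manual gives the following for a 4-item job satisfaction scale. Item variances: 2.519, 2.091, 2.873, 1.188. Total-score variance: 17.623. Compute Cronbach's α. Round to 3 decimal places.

sum of item variances = 2.519 + 2.091 + 2.873 + 1.188 = 8.671
α = (k/(k−1))·(1 − sum of item variances/σ²_T) = (4/3)·(1 − 8.671/17.623) = 0.677

α = 0.677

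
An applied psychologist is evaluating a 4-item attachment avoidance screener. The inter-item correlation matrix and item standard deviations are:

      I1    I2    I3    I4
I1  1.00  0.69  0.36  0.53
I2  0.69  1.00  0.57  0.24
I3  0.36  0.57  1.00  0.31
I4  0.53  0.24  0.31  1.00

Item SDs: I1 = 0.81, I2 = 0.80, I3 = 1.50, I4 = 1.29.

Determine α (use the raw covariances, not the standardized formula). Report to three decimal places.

Σσ²ᵢ = 0.81² + 0.80² + 1.50² + 1.29² = 5.2102
Covariances σ_ij = r_ij · s_i · s_j:
  σ(I1,I2) = 0.69 × 0.81 × 0.80 = 0.4471
  σ(I1,I3) = 0.36 × 0.81 × 1.50 = 0.4374
  σ(I1,I4) = 0.53 × 0.81 × 1.29 = 0.5538
  σ(I2,I3) = 0.57 × 0.80 × 1.50 = 0.6840
  σ(I2,I4) = 0.24 × 0.80 × 1.29 = 0.2477
  σ(I3,I4) = 0.31 × 1.50 × 1.29 = 0.5998
σ²_T = Σσ²ᵢ + 2·Σσ_ij = 5.2102 + 2 × 2.9698 = 11.1498
α = (4/3)·(1 − 5.2102/11.1498) = 0.710

α = 0.710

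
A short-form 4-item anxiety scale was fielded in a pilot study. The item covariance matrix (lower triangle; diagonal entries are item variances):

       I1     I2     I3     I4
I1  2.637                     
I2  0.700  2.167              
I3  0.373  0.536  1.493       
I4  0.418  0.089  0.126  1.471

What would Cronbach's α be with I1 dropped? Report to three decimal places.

Remaining items: I2, I3, I4 (k = 3).
Σσᵢ² = 2.167 + 1.493 + 1.471 = 5.131
Var(T) = 5.131 + 2 × 0.751 = 6.633
α (item deleted) = (3/2)·(1 − 5.131/6.633) = 0.340

α = 0.340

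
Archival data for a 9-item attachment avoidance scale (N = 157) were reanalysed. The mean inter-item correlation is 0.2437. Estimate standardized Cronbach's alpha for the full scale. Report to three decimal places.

α = 0.744

Standardized α = k·r̄ / (1 + (k−1)·r̄) = 9 × 0.2437 / (1 + 8 × 0.2437)
  = 2.1933 / 2.9496 = 0.744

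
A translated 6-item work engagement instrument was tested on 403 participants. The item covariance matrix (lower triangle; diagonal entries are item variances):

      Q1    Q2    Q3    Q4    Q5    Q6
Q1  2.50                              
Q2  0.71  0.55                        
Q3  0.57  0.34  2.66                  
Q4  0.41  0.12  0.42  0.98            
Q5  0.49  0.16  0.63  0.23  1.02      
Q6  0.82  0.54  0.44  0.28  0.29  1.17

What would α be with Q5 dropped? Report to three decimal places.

α = 0.677

Remaining items: Q1, Q2, Q3, Q4, Q6 (k = 5).
Σσᵢ² = 2.50 + 0.55 + 2.66 + 0.98 + 1.17 = 7.86
σ²_total = 7.86 + 2 × 4.65 = 17.16
α (item deleted) = (5/4)·(1 − 7.86/17.16) = 0.677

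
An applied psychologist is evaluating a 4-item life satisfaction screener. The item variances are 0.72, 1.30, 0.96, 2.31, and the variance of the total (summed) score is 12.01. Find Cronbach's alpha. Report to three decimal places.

ΣVar(i) = 0.72 + 1.30 + 0.96 + 2.31 = 5.29
α = (k/(k−1))·(1 − ΣVar(i)/σ²_total) = (4/3)·(1 − 5.29/12.01) = 0.746

Cronbach's alpha = 0.746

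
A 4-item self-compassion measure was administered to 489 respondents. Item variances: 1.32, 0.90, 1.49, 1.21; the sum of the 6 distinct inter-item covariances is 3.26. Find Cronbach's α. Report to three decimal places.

Cronbach's α = 0.760

sum of item variances = 1.32 + 0.90 + 1.49 + 1.21 = 4.92
Sum of distinct covariances = 3.26
total variance = sum of item variances + 2·Σcov = 4.92 + 2 × 3.26 = 11.44
α = (4/3)·(1 − 4.92/11.44) = 0.760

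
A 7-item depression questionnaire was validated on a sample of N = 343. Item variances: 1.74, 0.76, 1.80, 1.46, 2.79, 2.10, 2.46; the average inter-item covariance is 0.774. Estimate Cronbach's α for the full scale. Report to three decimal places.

Σσ²ᵢ = 1.74 + 0.76 + 1.80 + 1.46 + 2.79 + 2.10 + 2.46 = 13.11
Sum of the 21 distinct covariances = 21 × 0.774 = 16.254
Var(T) = Σσ²ᵢ + 2·Σcov = 13.11 + 2 × 16.254 = 45.618
α = (7/6)·(1 − 13.11/45.618) = 0.831

Cronbach's α = 0.831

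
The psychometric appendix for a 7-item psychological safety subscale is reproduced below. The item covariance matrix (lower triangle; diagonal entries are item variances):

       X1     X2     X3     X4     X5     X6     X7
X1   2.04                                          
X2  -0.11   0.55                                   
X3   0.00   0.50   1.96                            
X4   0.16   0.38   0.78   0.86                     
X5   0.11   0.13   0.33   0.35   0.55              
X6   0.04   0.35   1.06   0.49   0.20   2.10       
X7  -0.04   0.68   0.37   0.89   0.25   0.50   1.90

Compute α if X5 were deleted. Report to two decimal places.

Remaining items: X1, X2, X3, X4, X6, X7 (k = 6).
Σσᵢ² = 2.04 + 0.55 + 1.96 + 0.86 + 2.10 + 1.90 = 9.41
Var(T) = 9.41 + 2 × 6.05 = 21.51
α (item deleted) = (6/5)·(1 − 9.41/21.51) = 0.68

α = 0.68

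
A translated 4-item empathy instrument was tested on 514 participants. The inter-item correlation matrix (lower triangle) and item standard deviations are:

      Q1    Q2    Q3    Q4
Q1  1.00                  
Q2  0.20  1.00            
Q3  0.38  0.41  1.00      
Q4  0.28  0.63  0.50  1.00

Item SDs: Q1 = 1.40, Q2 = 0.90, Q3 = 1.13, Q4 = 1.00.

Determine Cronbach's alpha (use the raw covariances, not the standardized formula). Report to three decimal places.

Cronbach's alpha = 0.701

Σσ²ᵢ = 1.40² + 0.90² + 1.13² + 1.00² = 5.0469
Covariances σ_ij = r_ij · s_i · s_j:
  σ(Q1,Q2) = 0.20 × 1.40 × 0.90 = 0.2520
  σ(Q1,Q3) = 0.38 × 1.40 × 1.13 = 0.6012
  σ(Q1,Q4) = 0.28 × 1.40 × 1.00 = 0.3920
  σ(Q2,Q3) = 0.41 × 0.90 × 1.13 = 0.4170
  σ(Q2,Q4) = 0.63 × 0.90 × 1.00 = 0.5670
  σ(Q3,Q4) = 0.50 × 1.13 × 1.00 = 0.5650
σ²_T = Σσ²ᵢ + 2·Σσ_ij = 5.0469 + 2 × 2.7942 = 10.6353
α = (4/3)·(1 − 5.0469/10.6353) = 0.701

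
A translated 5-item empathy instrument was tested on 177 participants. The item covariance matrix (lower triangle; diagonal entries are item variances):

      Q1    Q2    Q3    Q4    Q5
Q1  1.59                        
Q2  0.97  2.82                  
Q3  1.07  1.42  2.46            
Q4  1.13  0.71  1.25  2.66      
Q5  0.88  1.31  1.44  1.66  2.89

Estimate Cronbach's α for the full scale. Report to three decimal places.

ΣVar(i) = 1.59 + 2.82 + 2.46 + 2.66 + 2.89 = 12.42
Sum of the distinct covariances = 11.84
Var(T) = 12.42 + 2 × 11.84 = 36.10
α = (k/(k−1))·(1 − ΣVar(i)/Var(T)) = (5/4)·(1 − 12.42/36.10) = 0.820

α = 0.820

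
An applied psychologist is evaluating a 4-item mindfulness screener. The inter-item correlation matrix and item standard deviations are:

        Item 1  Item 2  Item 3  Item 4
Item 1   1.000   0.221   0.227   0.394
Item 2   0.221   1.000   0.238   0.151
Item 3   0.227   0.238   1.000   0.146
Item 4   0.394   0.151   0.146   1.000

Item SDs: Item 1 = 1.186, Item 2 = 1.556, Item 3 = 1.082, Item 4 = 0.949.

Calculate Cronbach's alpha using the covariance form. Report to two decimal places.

Σσ²ᵢ = 1.186² + 1.556² + 1.082² + 0.949² = 5.8991
Covariances σ_ij = r_ij · s_i · s_j:
  σ(Item 1,Item 2) = 0.221 × 1.186 × 1.556 = 0.4078
  σ(Item 1,Item 3) = 0.227 × 1.186 × 1.082 = 0.2913
  σ(Item 1,Item 4) = 0.394 × 1.186 × 0.949 = 0.4435
  σ(Item 2,Item 3) = 0.238 × 1.556 × 1.082 = 0.4007
  σ(Item 2,Item 4) = 0.151 × 1.556 × 0.949 = 0.2230
  σ(Item 3,Item 4) = 0.146 × 1.082 × 0.949 = 0.1499
σ²_T = Σσ²ᵢ + 2·Σσ_ij = 5.8991 + 2 × 1.9162 = 9.7315
α = (4/3)·(1 − 5.8991/9.7315) = 0.53

Cronbach's alpha = 0.53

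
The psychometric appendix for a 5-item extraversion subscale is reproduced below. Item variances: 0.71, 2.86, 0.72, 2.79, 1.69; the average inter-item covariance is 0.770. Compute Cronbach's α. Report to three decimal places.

α = 0.796

ΣVar(i) = 0.71 + 2.86 + 0.72 + 2.79 + 1.69 = 8.77
Sum of the 10 distinct covariances = 10 × 0.770 = 7.700
total variance = ΣVar(i) + 2·Σcov = 8.77 + 2 × 7.700 = 24.170
α = (5/4)·(1 − 8.77/24.170) = 0.796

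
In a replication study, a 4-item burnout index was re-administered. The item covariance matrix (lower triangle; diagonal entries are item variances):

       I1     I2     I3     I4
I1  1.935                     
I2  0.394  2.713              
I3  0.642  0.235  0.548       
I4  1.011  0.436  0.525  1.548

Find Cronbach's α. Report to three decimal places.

α = 0.654

ΣVar(i) = 1.935 + 2.713 + 0.548 + 1.548 = 6.744
Sum of the distinct covariances = 3.243
σ²_total = 6.744 + 2 × 3.243 = 13.230
α = (k/(k−1))·(1 − ΣVar(i)/σ²_total) = (4/3)·(1 − 6.744/13.230) = 0.654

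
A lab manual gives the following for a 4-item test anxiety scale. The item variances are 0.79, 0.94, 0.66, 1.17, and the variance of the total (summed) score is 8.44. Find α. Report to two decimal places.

α = 0.77

Σσ²ᵢ = 0.79 + 0.94 + 0.66 + 1.17 = 3.56
α = (k/(k−1))·(1 − Σσ²ᵢ/total variance) = (4/3)·(1 − 3.56/8.44) = 0.77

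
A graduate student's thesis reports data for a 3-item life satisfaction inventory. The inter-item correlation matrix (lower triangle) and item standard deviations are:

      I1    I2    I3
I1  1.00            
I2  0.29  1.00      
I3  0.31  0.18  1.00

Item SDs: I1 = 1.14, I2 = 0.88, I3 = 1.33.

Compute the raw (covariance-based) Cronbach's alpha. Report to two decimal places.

Σσ²ᵢ = 1.14² + 0.88² + 1.33² = 3.8429
Covariances σ_ij = r_ij · s_i · s_j:
  σ(I1,I2) = 0.29 × 1.14 × 0.88 = 0.2909
  σ(I1,I3) = 0.31 × 1.14 × 1.33 = 0.4700
  σ(I2,I3) = 0.18 × 0.88 × 1.33 = 0.2107
σ²_T = Σσ²ᵢ + 2·Σσ_ij = 3.8429 + 2 × 0.9716 = 5.7861
α = (3/2)·(1 − 3.8429/5.7861) = 0.50

α = 0.50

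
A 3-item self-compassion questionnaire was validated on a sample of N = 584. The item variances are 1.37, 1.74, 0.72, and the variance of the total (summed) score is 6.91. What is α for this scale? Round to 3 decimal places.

sum of item variances = 1.37 + 1.74 + 0.72 = 3.83
α = (k/(k−1))·(1 − sum of item variances/σ²_T) = (3/2)·(1 − 3.83/6.91) = 0.669

α = 0.669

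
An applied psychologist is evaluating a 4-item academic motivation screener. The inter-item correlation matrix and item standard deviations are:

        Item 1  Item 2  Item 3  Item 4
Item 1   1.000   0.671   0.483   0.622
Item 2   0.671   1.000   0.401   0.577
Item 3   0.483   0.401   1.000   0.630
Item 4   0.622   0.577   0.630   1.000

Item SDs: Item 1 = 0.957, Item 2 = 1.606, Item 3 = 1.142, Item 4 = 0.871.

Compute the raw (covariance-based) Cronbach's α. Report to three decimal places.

Σσ²ᵢ = 0.957² + 1.606² + 1.142² + 0.871² = 5.5579
Covariances σ_ij = r_ij · s_i · s_j:
  σ(Item 1,Item 2) = 0.671 × 0.957 × 1.606 = 1.0313
  σ(Item 1,Item 3) = 0.483 × 0.957 × 1.142 = 0.5279
  σ(Item 1,Item 4) = 0.622 × 0.957 × 0.871 = 0.5185
  σ(Item 2,Item 3) = 0.401 × 1.606 × 1.142 = 0.7355
  σ(Item 2,Item 4) = 0.577 × 1.606 × 0.871 = 0.8071
  σ(Item 3,Item 4) = 0.630 × 1.142 × 0.871 = 0.6266
σ²_T = Σσ²ᵢ + 2·Σσ_ij = 5.5579 + 2 × 4.2469 = 14.0517
α = (4/3)·(1 − 5.5579/14.0517) = 0.806

α = 0.806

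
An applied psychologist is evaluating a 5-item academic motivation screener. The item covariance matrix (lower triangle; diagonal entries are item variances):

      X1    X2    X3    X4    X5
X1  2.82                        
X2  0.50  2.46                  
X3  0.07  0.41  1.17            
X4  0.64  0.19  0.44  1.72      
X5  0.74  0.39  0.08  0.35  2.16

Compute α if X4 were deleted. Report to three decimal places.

α = 0.450

Remaining items: X1, X2, X3, X5 (k = 4).
Σσᵢ² = 2.82 + 2.46 + 1.17 + 2.16 = 8.61
σ²_total = 8.61 + 2 × 2.19 = 12.99
α (item deleted) = (4/3)·(1 − 8.61/12.99) = 0.450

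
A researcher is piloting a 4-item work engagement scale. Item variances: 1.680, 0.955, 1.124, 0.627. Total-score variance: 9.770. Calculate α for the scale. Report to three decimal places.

α = 0.735

Σσ²ᵢ = 1.680 + 0.955 + 1.124 + 0.627 = 4.386
α = (k/(k−1))·(1 − Σσ²ᵢ/σ²_T) = (4/3)·(1 − 4.386/9.770) = 0.735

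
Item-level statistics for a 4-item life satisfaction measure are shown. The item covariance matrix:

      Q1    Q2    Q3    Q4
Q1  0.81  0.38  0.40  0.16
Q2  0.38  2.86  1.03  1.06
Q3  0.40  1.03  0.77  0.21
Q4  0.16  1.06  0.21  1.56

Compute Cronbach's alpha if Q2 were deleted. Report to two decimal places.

Remaining items: Q1, Q3, Q4 (k = 3).
sum of item variances = 0.81 + 0.77 + 1.56 = 3.14
σ²_total = 3.14 + 2 × 0.77 = 4.68
α (item deleted) = (3/2)·(1 − 3.14/4.68) = 0.49

Cronbach's alpha = 0.49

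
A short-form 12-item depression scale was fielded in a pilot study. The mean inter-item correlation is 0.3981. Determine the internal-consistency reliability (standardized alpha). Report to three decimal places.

α = 0.888

Standardized α = k·r̄ / (1 + (k−1)·r̄) = 12 × 0.3981 / (1 + 11 × 0.3981)
  = 4.7772 / 5.3791 = 0.888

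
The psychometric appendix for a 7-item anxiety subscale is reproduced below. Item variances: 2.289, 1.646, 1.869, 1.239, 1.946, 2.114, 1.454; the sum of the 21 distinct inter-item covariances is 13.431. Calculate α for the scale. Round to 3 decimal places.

ΣVar(i) = 2.289 + 1.646 + 1.869 + 1.239 + 1.946 + 2.114 + 1.454 = 12.557
Sum of distinct covariances = 13.431
Var(T) = ΣVar(i) + 2·Σcov = 12.557 + 2 × 13.431 = 39.419
α = (7/6)·(1 − 12.557/39.419) = 0.795

α = 0.795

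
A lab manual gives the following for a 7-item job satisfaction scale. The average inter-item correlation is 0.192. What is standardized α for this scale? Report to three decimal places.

Standardized α = k·r̄ / (1 + (k−1)·r̄) = 7 × 0.192 / (1 + 6 × 0.192)
  = 1.3440 / 2.1520 = 0.625

standardized α = 0.625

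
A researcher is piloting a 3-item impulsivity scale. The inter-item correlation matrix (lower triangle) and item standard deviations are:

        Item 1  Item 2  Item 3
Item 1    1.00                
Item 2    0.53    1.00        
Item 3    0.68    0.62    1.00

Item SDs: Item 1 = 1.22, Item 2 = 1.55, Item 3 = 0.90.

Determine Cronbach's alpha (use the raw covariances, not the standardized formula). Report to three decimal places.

Cronbach's alpha = 0.790

Σσ²ᵢ = 1.22² + 1.55² + 0.90² = 4.7009
Covariances σ_ij = r_ij · s_i · s_j:
  σ(Item 1,Item 2) = 0.53 × 1.22 × 1.55 = 1.0022
  σ(Item 1,Item 3) = 0.68 × 1.22 × 0.90 = 0.7466
  σ(Item 2,Item 3) = 0.62 × 1.55 × 0.90 = 0.8649
σ²_T = Σσ²ᵢ + 2·Σσ_ij = 4.7009 + 2 × 2.6137 = 9.9283
α = (3/2)·(1 − 4.7009/9.9283) = 0.790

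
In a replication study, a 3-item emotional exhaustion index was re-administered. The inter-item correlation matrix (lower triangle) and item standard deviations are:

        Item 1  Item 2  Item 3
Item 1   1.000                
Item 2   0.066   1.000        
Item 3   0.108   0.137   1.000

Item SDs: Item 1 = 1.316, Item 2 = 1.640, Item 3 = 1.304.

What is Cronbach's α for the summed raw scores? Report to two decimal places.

Σσ²ᵢ = 1.316² + 1.640² + 1.304² = 6.1219
Covariances σ_ij = r_ij · s_i · s_j:
  σ(Item 1,Item 2) = 0.066 × 1.316 × 1.640 = 0.1424
  σ(Item 1,Item 3) = 0.108 × 1.316 × 1.304 = 0.1853
  σ(Item 2,Item 3) = 0.137 × 1.640 × 1.304 = 0.2930
σ²_T = Σσ²ᵢ + 2·Σσ_ij = 6.1219 + 2 × 0.6207 = 7.3633
α = (3/2)·(1 − 6.1219/7.3633) = 0.25

α = 0.25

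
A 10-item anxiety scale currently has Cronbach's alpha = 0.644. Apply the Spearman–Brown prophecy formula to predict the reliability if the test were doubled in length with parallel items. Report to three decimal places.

Length factor m = 2
α' = m·α / (1 + (m−1)·α)
   = 2 × 0.644 / (1 + (2 − 1) × 0.644)
   = 1.2880 / 1.6440 = 0.783

predicted reliability = 0.783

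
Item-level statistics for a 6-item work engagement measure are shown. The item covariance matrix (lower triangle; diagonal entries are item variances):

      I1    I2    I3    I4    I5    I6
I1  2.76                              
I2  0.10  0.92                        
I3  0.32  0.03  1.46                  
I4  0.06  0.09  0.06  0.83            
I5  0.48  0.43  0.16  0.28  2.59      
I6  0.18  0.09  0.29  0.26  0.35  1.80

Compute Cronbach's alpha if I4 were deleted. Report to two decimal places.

Remaining items: I1, I2, I3, I5, I6 (k = 5).
Σσ²ᵢ = 2.76 + 0.92 + 1.46 + 2.59 + 1.80 = 9.53
Var(T) = 9.53 + 2 × 2.43 = 14.39
α (item deleted) = (5/4)·(1 − 9.53/14.39) = 0.42

Cronbach's alpha = 0.42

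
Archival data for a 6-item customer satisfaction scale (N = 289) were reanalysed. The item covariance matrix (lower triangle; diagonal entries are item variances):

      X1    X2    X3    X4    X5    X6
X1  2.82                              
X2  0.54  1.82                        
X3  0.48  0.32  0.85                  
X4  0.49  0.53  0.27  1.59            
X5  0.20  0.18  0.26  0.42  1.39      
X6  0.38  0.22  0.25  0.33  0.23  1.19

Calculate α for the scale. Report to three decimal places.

sum of item variances = 2.82 + 1.82 + 0.85 + 1.59 + 1.39 + 1.19 = 9.66
Σ_{i<j} σ_ij = 5.10
σ²_T = 9.66 + 2 × 5.10 = 19.86
α = (k/(k−1))·(1 − sum of item variances/σ²_T) = (6/5)·(1 − 9.66/19.86) = 0.616

α = 0.616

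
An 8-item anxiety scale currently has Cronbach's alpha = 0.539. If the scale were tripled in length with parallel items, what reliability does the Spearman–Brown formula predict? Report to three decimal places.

Length factor m = 3
α' = m·α / (1 + (m−1)·α)
   = 3 × 0.539 / (1 + (3 − 1) × 0.539)
   = 1.6170 / 2.0780 = 0.778

predicted reliability = 0.778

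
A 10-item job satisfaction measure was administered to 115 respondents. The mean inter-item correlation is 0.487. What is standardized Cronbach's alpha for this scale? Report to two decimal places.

Standardized α = k·r̄ / (1 + (k−1)·r̄) = 10 × 0.487 / (1 + 9 × 0.487)
  = 4.8700 / 5.3830 = 0.90

α = 0.90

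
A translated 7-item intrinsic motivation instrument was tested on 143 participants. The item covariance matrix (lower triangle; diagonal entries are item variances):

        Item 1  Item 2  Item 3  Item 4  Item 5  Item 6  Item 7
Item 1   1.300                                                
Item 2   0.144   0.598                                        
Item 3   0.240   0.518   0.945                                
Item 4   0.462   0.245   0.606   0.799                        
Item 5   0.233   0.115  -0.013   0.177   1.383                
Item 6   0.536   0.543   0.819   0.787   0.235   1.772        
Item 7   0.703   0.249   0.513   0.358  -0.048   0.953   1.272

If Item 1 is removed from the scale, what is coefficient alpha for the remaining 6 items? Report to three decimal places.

α = 0.770

Remaining items: Item 2, Item 3, Item 4, Item 5, Item 6, Item 7 (k = 6).
Σσ²ᵢ = 0.598 + 0.945 + 0.799 + 1.383 + 1.772 + 1.272 = 6.769
σ²_total = 6.769 + 2 × 6.057 = 18.883
α (item deleted) = (6/5)·(1 − 6.769/18.883) = 0.770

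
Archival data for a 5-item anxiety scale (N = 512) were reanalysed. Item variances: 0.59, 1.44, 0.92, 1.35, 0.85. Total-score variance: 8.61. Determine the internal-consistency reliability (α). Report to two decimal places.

Σσᵢ² = 0.59 + 1.44 + 0.92 + 1.35 + 0.85 = 5.15
α = (k/(k−1))·(1 − Σσᵢ²/total variance) = (5/4)·(1 − 5.15/8.61) = 0.50

α = 0.50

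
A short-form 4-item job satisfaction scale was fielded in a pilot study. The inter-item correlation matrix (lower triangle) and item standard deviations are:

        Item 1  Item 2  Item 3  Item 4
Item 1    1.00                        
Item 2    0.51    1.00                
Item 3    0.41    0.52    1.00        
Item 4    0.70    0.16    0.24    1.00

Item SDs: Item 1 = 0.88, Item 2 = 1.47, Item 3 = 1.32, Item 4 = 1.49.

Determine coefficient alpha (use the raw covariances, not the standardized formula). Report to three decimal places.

Σσ²ᵢ = 0.88² + 1.47² + 1.32² + 1.49² = 6.8978
Covariances σ_ij = r_ij · s_i · s_j:
  σ(Item 1,Item 2) = 0.51 × 0.88 × 1.47 = 0.6597
  σ(Item 1,Item 3) = 0.41 × 0.88 × 1.32 = 0.4763
  σ(Item 1,Item 4) = 0.70 × 0.88 × 1.49 = 0.9178
  σ(Item 2,Item 3) = 0.52 × 1.47 × 1.32 = 1.0090
  σ(Item 2,Item 4) = 0.16 × 1.47 × 1.49 = 0.3504
  σ(Item 3,Item 4) = 0.24 × 1.32 × 1.49 = 0.4720
σ²_T = Σσ²ᵢ + 2·Σσ_ij = 6.8978 + 2 × 3.8852 = 14.6682
α = (4/3)·(1 − 6.8978/14.6682) = 0.706

α = 0.706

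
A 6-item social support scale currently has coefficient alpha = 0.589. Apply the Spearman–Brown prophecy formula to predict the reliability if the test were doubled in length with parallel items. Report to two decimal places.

Length factor m = 2
α' = m·α / (1 + (m−1)·α)
   = 2 × 0.589 / (1 + (2 − 1) × 0.589)
   = 1.1780 / 1.5890 = 0.74

predicted reliability = 0.74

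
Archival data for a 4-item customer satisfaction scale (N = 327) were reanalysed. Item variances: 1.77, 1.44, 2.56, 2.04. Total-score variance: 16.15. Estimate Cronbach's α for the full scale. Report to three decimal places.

Cronbach's α = 0.689

ΣVar(i) = 1.77 + 1.44 + 2.56 + 2.04 = 7.81
α = (k/(k−1))·(1 − ΣVar(i)/Var(T)) = (4/3)·(1 − 7.81/16.15) = 0.689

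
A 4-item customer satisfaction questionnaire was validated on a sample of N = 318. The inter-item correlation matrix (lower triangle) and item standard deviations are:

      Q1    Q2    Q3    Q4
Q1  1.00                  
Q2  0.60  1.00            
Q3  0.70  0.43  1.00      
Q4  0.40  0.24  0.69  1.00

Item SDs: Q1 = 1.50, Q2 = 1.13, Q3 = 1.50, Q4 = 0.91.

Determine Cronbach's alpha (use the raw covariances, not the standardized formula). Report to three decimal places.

Σσ²ᵢ = 1.50² + 1.13² + 1.50² + 0.91² = 6.6050
Covariances σ_ij = r_ij · s_i · s_j:
  σ(Q1,Q2) = 0.60 × 1.50 × 1.13 = 1.0170
  σ(Q1,Q3) = 0.70 × 1.50 × 1.50 = 1.5750
  σ(Q1,Q4) = 0.40 × 1.50 × 0.91 = 0.5460
  σ(Q2,Q3) = 0.43 × 1.13 × 1.50 = 0.7288
  σ(Q2,Q4) = 0.24 × 1.13 × 0.91 = 0.2468
  σ(Q3,Q4) = 0.69 × 1.50 × 0.91 = 0.9418
σ²_T = Σσ²ᵢ + 2·Σσ_ij = 6.6050 + 2 × 5.0554 = 16.7158
α = (4/3)·(1 − 6.6050/16.7158) = 0.806

α = 0.806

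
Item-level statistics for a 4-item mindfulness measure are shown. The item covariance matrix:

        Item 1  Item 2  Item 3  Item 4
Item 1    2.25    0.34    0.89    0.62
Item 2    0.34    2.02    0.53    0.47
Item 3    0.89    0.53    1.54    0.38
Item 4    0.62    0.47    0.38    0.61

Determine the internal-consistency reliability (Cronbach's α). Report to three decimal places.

α = 0.669

ΣVar(i) = 2.25 + 2.02 + 1.54 + 0.61 = 6.42
Sum of off-diagonal covariances = 3.23
total variance = 6.42 + 2 × 3.23 = 12.88
α = (k/(k−1))·(1 − ΣVar(i)/total variance) = (4/3)·(1 − 6.42/12.88) = 0.669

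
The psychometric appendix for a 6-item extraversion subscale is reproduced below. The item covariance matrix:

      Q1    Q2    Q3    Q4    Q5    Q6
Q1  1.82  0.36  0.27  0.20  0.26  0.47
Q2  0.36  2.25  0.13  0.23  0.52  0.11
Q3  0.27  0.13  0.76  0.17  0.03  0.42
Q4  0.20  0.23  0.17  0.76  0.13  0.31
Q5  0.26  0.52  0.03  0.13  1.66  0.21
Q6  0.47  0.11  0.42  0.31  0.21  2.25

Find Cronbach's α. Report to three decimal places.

sum of item variances = 1.82 + 2.25 + 0.76 + 0.76 + 1.66 + 2.25 = 9.50
Sum of off-diagonal covariances = 3.82
σ²_total = 9.50 + 2 × 3.82 = 17.14
α = (k/(k−1))·(1 − sum of item variances/σ²_total) = (6/5)·(1 − 9.50/17.14) = 0.535

Cronbach's α = 0.535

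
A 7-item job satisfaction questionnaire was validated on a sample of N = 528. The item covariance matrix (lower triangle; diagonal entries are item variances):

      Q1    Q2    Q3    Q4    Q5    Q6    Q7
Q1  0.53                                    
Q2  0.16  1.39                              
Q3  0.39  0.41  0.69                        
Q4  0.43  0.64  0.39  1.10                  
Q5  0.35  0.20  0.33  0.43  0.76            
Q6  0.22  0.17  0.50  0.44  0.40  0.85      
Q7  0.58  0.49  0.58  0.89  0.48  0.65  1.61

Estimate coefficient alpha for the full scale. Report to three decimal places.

α = 0.846

ΣVar(i) = 0.53 + 1.39 + 0.69 + 1.10 + 0.76 + 0.85 + 1.61 = 6.93
Σ_{i<j} σ_ij = 9.13
σ²_total = 6.93 + 2 × 9.13 = 25.19
α = (k/(k−1))·(1 − ΣVar(i)/σ²_total) = (7/6)·(1 − 6.93/25.19) = 0.846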